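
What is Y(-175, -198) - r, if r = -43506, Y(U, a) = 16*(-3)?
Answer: 43458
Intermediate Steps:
Y(U, a) = -48
Y(-175, -198) - r = -48 - 1*(-43506) = -48 + 43506 = 43458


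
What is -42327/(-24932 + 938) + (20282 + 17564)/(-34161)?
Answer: 59761747/91073226 ≈ 0.65619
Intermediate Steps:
-42327/(-24932 + 938) + (20282 + 17564)/(-34161) = -42327/(-23994) + 37846*(-1/34161) = -42327*(-1/23994) - 37846/34161 = 4703/2666 - 37846/34161 = 59761747/91073226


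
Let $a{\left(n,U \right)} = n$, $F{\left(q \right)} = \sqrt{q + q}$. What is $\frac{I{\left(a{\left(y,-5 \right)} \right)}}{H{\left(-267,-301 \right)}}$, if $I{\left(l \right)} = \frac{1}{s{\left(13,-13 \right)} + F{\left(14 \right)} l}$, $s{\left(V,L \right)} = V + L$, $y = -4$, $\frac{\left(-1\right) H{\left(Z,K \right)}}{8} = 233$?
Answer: $\frac{\sqrt{7}}{104384} \approx 2.5346 \cdot 10^{-5}$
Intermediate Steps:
$H{\left(Z,K \right)} = -1864$ ($H{\left(Z,K \right)} = \left(-8\right) 233 = -1864$)
$s{\left(V,L \right)} = L + V$
$F{\left(q \right)} = \sqrt{2} \sqrt{q}$ ($F{\left(q \right)} = \sqrt{2 q} = \sqrt{2} \sqrt{q}$)
$I{\left(l \right)} = \frac{\sqrt{7}}{14 l}$ ($I{\left(l \right)} = \frac{1}{\left(-13 + 13\right) + \sqrt{2} \sqrt{14} l} = \frac{1}{0 + 2 \sqrt{7} l} = \frac{1}{0 + 2 l \sqrt{7}} = \frac{1}{2 l \sqrt{7}} = \frac{\sqrt{7}}{14 l}$)
$\frac{I{\left(a{\left(y,-5 \right)} \right)}}{H{\left(-267,-301 \right)}} = \frac{\frac{1}{14} \sqrt{7} \frac{1}{-4}}{-1864} = \frac{1}{14} \sqrt{7} \left(- \frac{1}{4}\right) \left(- \frac{1}{1864}\right) = - \frac{\sqrt{7}}{56} \left(- \frac{1}{1864}\right) = \frac{\sqrt{7}}{104384}$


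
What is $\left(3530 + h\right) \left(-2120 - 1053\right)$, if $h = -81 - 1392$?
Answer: $-6526861$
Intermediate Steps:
$h = -1473$
$\left(3530 + h\right) \left(-2120 - 1053\right) = \left(3530 - 1473\right) \left(-2120 - 1053\right) = 2057 \left(-3173\right) = -6526861$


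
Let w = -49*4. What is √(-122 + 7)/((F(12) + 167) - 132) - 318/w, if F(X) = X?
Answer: 159/98 + I*√115/47 ≈ 1.6224 + 0.22817*I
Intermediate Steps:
w = -196
√(-122 + 7)/((F(12) + 167) - 132) - 318/w = √(-122 + 7)/((12 + 167) - 132) - 318/(-196) = √(-115)/(179 - 132) - 318*(-1/196) = (I*√115)/47 + 159/98 = (I*√115)*(1/47) + 159/98 = I*√115/47 + 159/98 = 159/98 + I*√115/47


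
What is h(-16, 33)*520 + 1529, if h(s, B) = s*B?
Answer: -273031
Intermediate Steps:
h(s, B) = B*s
h(-16, 33)*520 + 1529 = (33*(-16))*520 + 1529 = -528*520 + 1529 = -274560 + 1529 = -273031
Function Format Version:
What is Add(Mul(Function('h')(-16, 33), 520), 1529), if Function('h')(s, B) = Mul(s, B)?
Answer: -273031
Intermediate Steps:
Function('h')(s, B) = Mul(B, s)
Add(Mul(Function('h')(-16, 33), 520), 1529) = Add(Mul(Mul(33, -16), 520), 1529) = Add(Mul(-528, 520), 1529) = Add(-274560, 1529) = -273031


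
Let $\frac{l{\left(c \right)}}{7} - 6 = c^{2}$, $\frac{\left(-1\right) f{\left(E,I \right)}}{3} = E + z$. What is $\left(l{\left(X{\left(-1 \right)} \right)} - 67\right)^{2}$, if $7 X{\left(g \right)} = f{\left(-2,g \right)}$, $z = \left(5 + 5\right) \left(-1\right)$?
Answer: $\frac{1256641}{49} \approx 25646.0$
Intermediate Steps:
$z = -10$ ($z = 10 \left(-1\right) = -10$)
$f{\left(E,I \right)} = 30 - 3 E$ ($f{\left(E,I \right)} = - 3 \left(E - 10\right) = - 3 \left(-10 + E\right) = 30 - 3 E$)
$X{\left(g \right)} = \frac{36}{7}$ ($X{\left(g \right)} = \frac{30 - -6}{7} = \frac{30 + 6}{7} = \frac{1}{7} \cdot 36 = \frac{36}{7}$)
$l{\left(c \right)} = 42 + 7 c^{2}$
$\left(l{\left(X{\left(-1 \right)} \right)} - 67\right)^{2} = \left(\left(42 + 7 \left(\frac{36}{7}\right)^{2}\right) - 67\right)^{2} = \left(\left(42 + 7 \cdot \frac{1296}{49}\right) - 67\right)^{2} = \left(\left(42 + \frac{1296}{7}\right) - 67\right)^{2} = \left(\frac{1590}{7} - 67\right)^{2} = \left(\frac{1121}{7}\right)^{2} = \frac{1256641}{49}$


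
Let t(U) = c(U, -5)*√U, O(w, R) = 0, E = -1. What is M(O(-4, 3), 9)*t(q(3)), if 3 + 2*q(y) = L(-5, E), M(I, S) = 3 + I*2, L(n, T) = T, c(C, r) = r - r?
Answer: 0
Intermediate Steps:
c(C, r) = 0
M(I, S) = 3 + 2*I
q(y) = -2 (q(y) = -3/2 + (½)*(-1) = -3/2 - ½ = -2)
t(U) = 0 (t(U) = 0*√U = 0)
M(O(-4, 3), 9)*t(q(3)) = (3 + 2*0)*0 = (3 + 0)*0 = 3*0 = 0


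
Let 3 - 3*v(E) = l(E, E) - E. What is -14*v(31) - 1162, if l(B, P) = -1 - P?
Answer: -1470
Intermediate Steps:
v(E) = 4/3 + 2*E/3 (v(E) = 1 - ((-1 - E) - E)/3 = 1 - (-1 - 2*E)/3 = 1 + (⅓ + 2*E/3) = 4/3 + 2*E/3)
-14*v(31) - 1162 = -14*(4/3 + (⅔)*31) - 1162 = -14*(4/3 + 62/3) - 1162 = -14*22 - 1162 = -308 - 1162 = -1470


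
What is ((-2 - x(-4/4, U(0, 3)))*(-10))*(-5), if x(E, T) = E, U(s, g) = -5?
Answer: -50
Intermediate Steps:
((-2 - x(-4/4, U(0, 3)))*(-10))*(-5) = ((-2 - (-4)/4)*(-10))*(-5) = ((-2 - 1*(-1))*(-10))*(-5) = ((-2 + 1)*(-10))*(-5) = -1*(-10)*(-5) = 10*(-5) = -50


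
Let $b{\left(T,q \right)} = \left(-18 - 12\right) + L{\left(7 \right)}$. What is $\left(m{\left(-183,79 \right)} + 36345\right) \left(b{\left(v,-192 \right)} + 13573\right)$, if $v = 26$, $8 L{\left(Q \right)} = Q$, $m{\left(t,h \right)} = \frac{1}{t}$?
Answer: $\frac{120109503339}{244} \approx 4.9225 \cdot 10^{8}$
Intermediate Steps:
$L{\left(Q \right)} = \frac{Q}{8}$
$b{\left(T,q \right)} = - \frac{233}{8}$ ($b{\left(T,q \right)} = \left(-18 - 12\right) + \frac{1}{8} \cdot 7 = -30 + \frac{7}{8} = - \frac{233}{8}$)
$\left(m{\left(-183,79 \right)} + 36345\right) \left(b{\left(v,-192 \right)} + 13573\right) = \left(\frac{1}{-183} + 36345\right) \left(- \frac{233}{8} + 13573\right) = \left(- \frac{1}{183} + 36345\right) \frac{108351}{8} = \frac{6651134}{183} \cdot \frac{108351}{8} = \frac{120109503339}{244}$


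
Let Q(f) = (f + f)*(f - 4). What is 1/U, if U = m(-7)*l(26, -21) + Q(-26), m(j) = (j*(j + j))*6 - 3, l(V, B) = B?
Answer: -1/10725 ≈ -9.3240e-5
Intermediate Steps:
m(j) = -3 + 12*j² (m(j) = (j*(2*j))*6 - 3 = (2*j²)*6 - 3 = 12*j² - 3 = -3 + 12*j²)
Q(f) = 2*f*(-4 + f) (Q(f) = (2*f)*(-4 + f) = 2*f*(-4 + f))
U = -10725 (U = (-3 + 12*(-7)²)*(-21) + 2*(-26)*(-4 - 26) = (-3 + 12*49)*(-21) + 2*(-26)*(-30) = (-3 + 588)*(-21) + 1560 = 585*(-21) + 1560 = -12285 + 1560 = -10725)
1/U = 1/(-10725) = -1/10725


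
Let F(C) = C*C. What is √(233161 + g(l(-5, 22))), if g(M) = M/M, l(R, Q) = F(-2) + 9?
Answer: √233162 ≈ 482.87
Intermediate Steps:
F(C) = C²
l(R, Q) = 13 (l(R, Q) = (-2)² + 9 = 4 + 9 = 13)
g(M) = 1
√(233161 + g(l(-5, 22))) = √(233161 + 1) = √233162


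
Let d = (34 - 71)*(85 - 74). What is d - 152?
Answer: -559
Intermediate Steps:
d = -407 (d = -37*11 = -407)
d - 152 = -407 - 152 = -559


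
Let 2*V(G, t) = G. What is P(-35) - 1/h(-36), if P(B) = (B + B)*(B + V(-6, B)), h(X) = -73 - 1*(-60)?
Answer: 34581/13 ≈ 2660.1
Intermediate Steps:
h(X) = -13 (h(X) = -73 + 60 = -13)
V(G, t) = G/2
P(B) = 2*B*(-3 + B) (P(B) = (B + B)*(B + (1/2)*(-6)) = (2*B)*(B - 3) = (2*B)*(-3 + B) = 2*B*(-3 + B))
P(-35) - 1/h(-36) = 2*(-35)*(-3 - 35) - 1/(-13) = 2*(-35)*(-38) - 1*(-1/13) = 2660 + 1/13 = 34581/13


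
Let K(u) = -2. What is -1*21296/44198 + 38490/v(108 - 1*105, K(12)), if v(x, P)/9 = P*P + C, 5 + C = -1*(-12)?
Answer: 25743526/66297 ≈ 388.31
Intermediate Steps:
C = 7 (C = -5 - 1*(-12) = -5 + 12 = 7)
v(x, P) = 63 + 9*P² (v(x, P) = 9*(P*P + 7) = 9*(P² + 7) = 9*(7 + P²) = 63 + 9*P²)
-1*21296/44198 + 38490/v(108 - 1*105, K(12)) = -1*21296/44198 + 38490/(63 + 9*(-2)²) = -21296*1/44198 + 38490/(63 + 9*4) = -968/2009 + 38490/(63 + 36) = -968/2009 + 38490/99 = -968/2009 + 38490*(1/99) = -968/2009 + 12830/33 = 25743526/66297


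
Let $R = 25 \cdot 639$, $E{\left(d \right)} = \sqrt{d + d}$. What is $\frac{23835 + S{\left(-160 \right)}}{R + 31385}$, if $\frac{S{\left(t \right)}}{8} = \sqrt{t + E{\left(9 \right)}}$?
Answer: $\frac{4767}{9472} + \frac{\sqrt{-160 + 3 \sqrt{2}}}{5920} \approx 0.50327 + 0.0021082 i$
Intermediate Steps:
$E{\left(d \right)} = \sqrt{2} \sqrt{d}$ ($E{\left(d \right)} = \sqrt{2 d} = \sqrt{2} \sqrt{d}$)
$S{\left(t \right)} = 8 \sqrt{t + 3 \sqrt{2}}$ ($S{\left(t \right)} = 8 \sqrt{t + \sqrt{2} \sqrt{9}} = 8 \sqrt{t + \sqrt{2} \cdot 3} = 8 \sqrt{t + 3 \sqrt{2}}$)
$R = 15975$
$\frac{23835 + S{\left(-160 \right)}}{R + 31385} = \frac{23835 + 8 \sqrt{-160 + 3 \sqrt{2}}}{15975 + 31385} = \frac{23835 + 8 \sqrt{-160 + 3 \sqrt{2}}}{47360} = \left(23835 + 8 \sqrt{-160 + 3 \sqrt{2}}\right) \frac{1}{47360} = \frac{4767}{9472} + \frac{\sqrt{-160 + 3 \sqrt{2}}}{5920}$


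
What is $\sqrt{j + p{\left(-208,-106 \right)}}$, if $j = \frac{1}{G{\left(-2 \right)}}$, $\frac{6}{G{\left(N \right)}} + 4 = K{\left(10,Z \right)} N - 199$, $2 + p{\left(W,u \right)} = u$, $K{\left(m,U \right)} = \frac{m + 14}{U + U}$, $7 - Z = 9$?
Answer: $\frac{i \sqrt{5034}}{6} \approx 11.825 i$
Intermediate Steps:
$Z = -2$ ($Z = 7 - 9 = -2$)
$K{\left(m,U \right)} = \frac{14 + m}{2 U}$
$p{\left(W,u \right)} = -2 + u$
$G{\left(N \right)} = \frac{6}{-203 - 6 N}$ ($G{\left(N \right)} = \frac{6}{-4 + \left(\frac{14 + 10}{2 \left(-2\right)} N - 199\right)} = \frac{6}{-4 + \left(\frac{1}{2} \left(- \frac{1}{2}\right) 24 N - 199\right)} = \frac{6}{-4 - \left(199 + 6 N\right)} = \frac{6}{-203 - 6 N}$)
$j = - \frac{191}{6}$ ($j = \frac{1}{6 \frac{1}{-203 - -12}} = \frac{1}{6 \frac{1}{-203 + 12}} = \frac{1}{6 \frac{1}{-191}} = \frac{1}{6 \left(- \frac{1}{191}\right)} = \frac{1}{- \frac{6}{191}} = - \frac{191}{6} \approx -31.833$)
$\sqrt{j + p{\left(-208,-106 \right)}} = \sqrt{- \frac{191}{6} - 108} = \sqrt{- \frac{839}{6}} = \frac{i \sqrt{5034}}{6}$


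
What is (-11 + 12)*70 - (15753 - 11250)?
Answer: -4433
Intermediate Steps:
(-11 + 12)*70 - (15753 - 11250) = 1*70 - 1*4503 = 70 - 4503 = -4433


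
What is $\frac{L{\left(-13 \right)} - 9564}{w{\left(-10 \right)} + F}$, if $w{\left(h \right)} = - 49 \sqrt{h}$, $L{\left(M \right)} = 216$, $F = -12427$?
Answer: $\frac{2833356}{3767179} - \frac{11172 i \sqrt{10}}{3767179} \approx 0.75212 - 0.0093781 i$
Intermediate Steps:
$\frac{L{\left(-13 \right)} - 9564}{w{\left(-10 \right)} + F} = \frac{216 - 9564}{- 49 \sqrt{-10} - 12427} = - \frac{9348}{- 49 i \sqrt{10} - 12427} = - \frac{9348}{-12427 - 49 i \sqrt{10}}$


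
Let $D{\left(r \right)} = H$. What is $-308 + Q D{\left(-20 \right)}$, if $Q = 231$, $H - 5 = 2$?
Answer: $1309$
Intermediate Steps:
$H = 7$ ($H = 5 + 2 = 7$)
$D{\left(r \right)} = 7$
$-308 + Q D{\left(-20 \right)} = -308 + 231 \cdot 7 = -308 + 1617 = 1309$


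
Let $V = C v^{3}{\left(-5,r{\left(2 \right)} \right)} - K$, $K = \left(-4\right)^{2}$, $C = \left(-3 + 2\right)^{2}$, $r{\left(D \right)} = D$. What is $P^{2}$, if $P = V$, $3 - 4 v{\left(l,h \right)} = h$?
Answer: $\frac{1046529}{4096} \approx 255.5$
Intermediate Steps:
$C = 1$ ($C = \left(-1\right)^{2} = 1$)
$v{\left(l,h \right)} = \frac{3}{4} - \frac{h}{4}$
$K = 16$
$V = - \frac{1023}{64}$ ($V = 1 \left(\frac{3}{4} - \frac{1}{2}\right)^{3} - 16 = 1 \left(\frac{1}{4}\right)^{3} - 16 = 1 \cdot \frac{1}{64} - 16 = \frac{1}{64} - 16 = - \frac{1023}{64} \approx -15.984$)
$P = - \frac{1023}{64} \approx -15.984$
$P^{2} = \left(- \frac{1023}{64}\right)^{2} = \frac{1046529}{4096}$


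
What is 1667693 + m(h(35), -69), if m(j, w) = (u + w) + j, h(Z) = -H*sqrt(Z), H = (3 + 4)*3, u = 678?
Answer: 1668302 - 21*sqrt(35) ≈ 1.6682e+6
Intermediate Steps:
H = 21 (H = 7*3 = 21)
h(Z) = -21*sqrt(Z)
m(j, w) = 678 + j + w (m(j, w) = (678 + w) + j = 678 + j + w)
1667693 + m(h(35), -69) = 1667693 + (678 - 21*sqrt(35) - 69) = 1667693 + (609 - 21*sqrt(35)) = 1668302 - 21*sqrt(35)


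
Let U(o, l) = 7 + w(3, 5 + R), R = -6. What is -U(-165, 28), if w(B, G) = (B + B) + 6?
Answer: -19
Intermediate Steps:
w(B, G) = 6 + 2*B (w(B, G) = 2*B + 6 = 6 + 2*B)
U(o, l) = 19 (U(o, l) = 7 + (6 + 2*3) = 7 + (6 + 6) = 7 + 12 = 19)
-U(-165, 28) = -1*19 = -19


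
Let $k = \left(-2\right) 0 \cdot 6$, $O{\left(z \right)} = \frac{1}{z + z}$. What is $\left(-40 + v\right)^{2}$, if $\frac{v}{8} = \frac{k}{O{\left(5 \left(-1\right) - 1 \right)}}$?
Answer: $1600$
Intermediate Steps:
$O{\left(z \right)} = \frac{1}{2 z}$
$k = 0$ ($k = 0 \cdot 6 = 0$)
$v = 0$ ($v = 8 \frac{0}{\frac{1}{2} \frac{1}{5 \left(-1\right) - 1}} = 8 \frac{0}{\frac{1}{2} \frac{1}{-5 - 1}} = 8 \frac{0}{\frac{1}{2} \frac{1}{-6}} = 8 \frac{0}{\frac{1}{2} \left(- \frac{1}{6}\right)} = 8 \frac{0}{- \frac{1}{12}} = 8 \cdot 0 \left(-12\right) = 8 \cdot 0 = 0$)
$\left(-40 + v\right)^{2} = \left(-40 + 0\right)^{2} = \left(-40\right)^{2} = 1600$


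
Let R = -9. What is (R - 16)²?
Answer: 625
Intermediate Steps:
(R - 16)² = (-9 - 16)² = (-25)² = 625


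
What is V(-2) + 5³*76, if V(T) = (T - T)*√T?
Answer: 9500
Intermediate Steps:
V(T) = 0 (V(T) = 0*√T = 0)
V(-2) + 5³*76 = 0 + 5³*76 = 0 + 125*76 = 0 + 9500 = 9500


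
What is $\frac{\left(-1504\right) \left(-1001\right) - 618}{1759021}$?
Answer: $\frac{1504886}{1759021} \approx 0.85553$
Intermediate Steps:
$\frac{\left(-1504\right) \left(-1001\right) - 618}{1759021} = \left(1505504 - 618\right) \frac{1}{1759021} = 1504886 \cdot \frac{1}{1759021} = \frac{1504886}{1759021}$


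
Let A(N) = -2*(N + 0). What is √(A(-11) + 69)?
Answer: √91 ≈ 9.5394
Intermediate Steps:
A(N) = -2*N
√(A(-11) + 69) = √(-2*(-11) + 69) = √(22 + 69) = √91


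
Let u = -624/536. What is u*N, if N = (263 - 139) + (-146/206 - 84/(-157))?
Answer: -156186810/1083457 ≈ -144.16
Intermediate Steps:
N = 2002395/16171 (N = 124 + (-146*1/206 - 84*(-1/157)) = 124 + (-73/103 + 84/157) = 124 - 2809/16171 = 2002395/16171 ≈ 123.83)
u = -78/67 (u = -624*1/536 = -78/67 ≈ -1.1642)
u*N = -78/67*2002395/16171 = -156186810/1083457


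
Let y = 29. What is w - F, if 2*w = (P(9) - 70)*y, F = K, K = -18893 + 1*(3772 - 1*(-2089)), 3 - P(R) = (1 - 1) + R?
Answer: 11930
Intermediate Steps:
P(R) = 3 - R (P(R) = 3 - ((1 - 1) + R) = 3 - (0 + R) = 3 - R)
K = -13032 (K = -18893 + 1*(3772 + 2089) = -18893 + 1*5861 = -18893 + 5861 = -13032)
F = -13032
w = -1102 (w = (((3 - 1*9) - 70)*29)/2 = (((3 - 9) - 70)*29)/2 = ((-6 - 70)*29)/2 = (-76*29)/2 = (1/2)*(-2204) = -1102)
w - F = -1102 - 1*(-13032) = -1102 + 13032 = 11930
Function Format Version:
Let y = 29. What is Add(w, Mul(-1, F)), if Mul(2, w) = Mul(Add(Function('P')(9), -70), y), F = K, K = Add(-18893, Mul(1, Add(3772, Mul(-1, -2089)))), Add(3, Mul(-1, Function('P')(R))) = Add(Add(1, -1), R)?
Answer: 11930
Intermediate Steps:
Function('P')(R) = Add(3, Mul(-1, R)) (Function('P')(R) = Add(3, Mul(-1, Add(Add(1, -1), R))) = Add(3, Mul(-1, Add(0, R))) = Add(3, Mul(-1, R)))
K = -13032 (K = Add(-18893, Mul(1, Add(3772, 2089))) = Add(-18893, Mul(1, 5861)) = Add(-18893, 5861) = -13032)
F = -13032
w = -1102 (w = Mul(Rational(1, 2), Mul(Add(Add(3, Mul(-1, 9)), -70), 29)) = Mul(Rational(1, 2), Mul(Add(Add(3, -9), -70), 29)) = Mul(Rational(1, 2), Mul(Add(-6, -70), 29)) = Mul(Rational(1, 2), Mul(-76, 29)) = Mul(Rational(1, 2), -2204) = -1102)
Add(w, Mul(-1, F)) = Add(-1102, Mul(-1, -13032)) = Add(-1102, 13032) = 11930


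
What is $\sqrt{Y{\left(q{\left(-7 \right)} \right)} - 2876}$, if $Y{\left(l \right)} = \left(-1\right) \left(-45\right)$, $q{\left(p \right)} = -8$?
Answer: $i \sqrt{2831} \approx 53.207 i$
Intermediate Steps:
$Y{\left(l \right)} = 45$
$\sqrt{Y{\left(q{\left(-7 \right)} \right)} - 2876} = \sqrt{45 - 2876} = \sqrt{-2831} = i \sqrt{2831}$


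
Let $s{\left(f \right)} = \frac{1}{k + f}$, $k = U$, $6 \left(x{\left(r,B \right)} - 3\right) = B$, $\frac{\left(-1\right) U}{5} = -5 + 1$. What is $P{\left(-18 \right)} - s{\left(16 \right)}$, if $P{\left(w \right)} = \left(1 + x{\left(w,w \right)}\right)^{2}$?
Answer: $\frac{35}{36} \approx 0.97222$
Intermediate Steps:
$U = 20$ ($U = - 5 \left(-5 + 1\right) = \left(-5\right) \left(-4\right) = 20$)
$x{\left(r,B \right)} = 3 + \frac{B}{6}$
$k = 20$
$s{\left(f \right)} = \frac{1}{20 + f}$
$P{\left(w \right)} = \left(4 + \frac{w}{6}\right)^{2}$ ($P{\left(w \right)} = \left(1 + \left(3 + \frac{w}{6}\right)\right)^{2} = \left(4 + \frac{w}{6}\right)^{2}$)
$P{\left(-18 \right)} - s{\left(16 \right)} = \frac{\left(24 - 18\right)^{2}}{36} - \frac{1}{20 + 16} = \frac{6^{2}}{36} - \frac{1}{36} = \frac{1}{36} \cdot 36 - \frac{1}{36} = 1 - \frac{1}{36} = \frac{35}{36}$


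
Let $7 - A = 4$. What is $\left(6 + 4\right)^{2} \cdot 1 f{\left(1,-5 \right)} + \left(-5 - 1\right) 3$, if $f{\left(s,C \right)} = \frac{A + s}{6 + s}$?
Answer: $\frac{274}{7} \approx 39.143$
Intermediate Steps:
$A = 3$ ($A = 7 - 4 = 3$)
$f{\left(s,C \right)} = \frac{3 + s}{6 + s}$
$\left(6 + 4\right)^{2} \cdot 1 f{\left(1,-5 \right)} + \left(-5 - 1\right) 3 = \left(6 + 4\right)^{2} \cdot 1 \frac{3 + 1}{6 + 1} + \left(-5 - 1\right) 3 = 10^{2} \cdot 1 \cdot \frac{1}{7} \cdot 4 - 18 = 100 \cdot 1 \cdot \frac{1}{7} \cdot 4 - 18 = 100 \cdot \frac{4}{7} - 18 = \frac{400}{7} - 18 = \frac{274}{7}$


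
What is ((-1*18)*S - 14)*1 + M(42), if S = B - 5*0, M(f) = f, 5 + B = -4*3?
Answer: 334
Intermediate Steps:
B = -17 (B = -5 - 4*3 = -5 - 12 = -17)
S = -17 (S = -17 - 5*0 = -17 + 0 = -17)
((-1*18)*S - 14)*1 + M(42) = (-1*18*(-17) - 14)*1 + 42 = (-18*(-17) - 14)*1 + 42 = (306 - 14)*1 + 42 = 292*1 + 42 = 292 + 42 = 334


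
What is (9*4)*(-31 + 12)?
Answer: -684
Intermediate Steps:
(9*4)*(-31 + 12) = 36*(-19) = -684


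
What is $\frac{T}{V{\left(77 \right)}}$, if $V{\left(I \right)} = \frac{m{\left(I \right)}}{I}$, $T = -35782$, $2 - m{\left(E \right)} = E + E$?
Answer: $\frac{1377607}{76} \approx 18126.0$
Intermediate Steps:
$m{\left(E \right)} = 2 - 2 E$ ($m{\left(E \right)} = 2 - \left(E + E\right) = 2 - 2 E$)
$V{\left(I \right)} = \frac{2 - 2 I}{I}$
$\frac{T}{V{\left(77 \right)}} = - \frac{35782}{-2 + \frac{2}{77}} = - \frac{35782}{- \frac{152}{77}} = \left(-35782\right) \left(- \frac{77}{152}\right) = \frac{1377607}{76}$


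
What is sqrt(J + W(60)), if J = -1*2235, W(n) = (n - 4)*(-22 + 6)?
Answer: I*sqrt(3131) ≈ 55.955*I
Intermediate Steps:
W(n) = 64 - 16*n (W(n) = (-4 + n)*(-16) = 64 - 16*n)
J = -2235
sqrt(J + W(60)) = sqrt(-2235 + (64 - 16*60)) = sqrt(-2235 + (64 - 960)) = sqrt(-2235 - 896) = sqrt(-3131) = I*sqrt(3131)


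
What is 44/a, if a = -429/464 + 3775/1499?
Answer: 30603584/1108529 ≈ 27.607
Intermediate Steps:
a = 1108529/695536 (a = -429*1/464 + 3775*(1/1499) = -429/464 + 3775/1499 = 1108529/695536 ≈ 1.5938)
44/a = 44/(1108529/695536) = 44*(695536/1108529) = 30603584/1108529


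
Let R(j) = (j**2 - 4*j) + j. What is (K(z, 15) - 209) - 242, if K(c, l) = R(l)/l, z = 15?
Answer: -439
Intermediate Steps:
R(j) = j**2 - 3*j
K(c, l) = -3 + l (K(c, l) = (l*(-3 + l))/l = -3 + l)
(K(z, 15) - 209) - 242 = ((-3 + 15) - 209) - 242 = (12 - 209) - 242 = -197 - 242 = -439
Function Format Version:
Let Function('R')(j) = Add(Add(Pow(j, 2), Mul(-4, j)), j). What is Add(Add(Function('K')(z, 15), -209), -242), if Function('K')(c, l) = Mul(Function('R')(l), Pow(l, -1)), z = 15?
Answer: -439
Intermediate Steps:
Function('R')(j) = Add(Pow(j, 2), Mul(-3, j))
Function('K')(c, l) = Add(-3, l) (Function('K')(c, l) = Mul(Mul(l, Add(-3, l)), Pow(l, -1)) = Add(-3, l))
Add(Add(Function('K')(z, 15), -209), -242) = Add(Add(Add(-3, 15), -209), -242) = Add(Add(12, -209), -242) = Add(-197, -242) = -439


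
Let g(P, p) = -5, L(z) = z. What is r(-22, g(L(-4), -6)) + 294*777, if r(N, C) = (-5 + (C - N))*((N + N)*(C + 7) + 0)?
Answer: 227382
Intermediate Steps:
r(N, C) = 2*N*(7 + C)*(-5 + C - N) (r(N, C) = (-5 + C - N)*((2*N)*(7 + C) + 0) = (-5 + C - N)*(2*N*(7 + C) + 0) = (-5 + C - N)*(2*N*(7 + C)) = 2*N*(7 + C)*(-5 + C - N))
r(-22, g(L(-4), -6)) + 294*777 = 2*(-22)*(-35 + (-5)**2 - 7*(-22) + 2*(-5) - 1*(-5)*(-22)) + 294*777 = 2*(-22)*(-35 + 25 + 154 - 10 - 110) + 228438 = 2*(-22)*24 + 228438 = -1056 + 228438 = 227382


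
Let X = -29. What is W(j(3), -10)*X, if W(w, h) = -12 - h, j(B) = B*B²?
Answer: 58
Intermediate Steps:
j(B) = B³
W(j(3), -10)*X = (-12 - 1*(-10))*(-29) = (-12 + 10)*(-29) = -2*(-29) = 58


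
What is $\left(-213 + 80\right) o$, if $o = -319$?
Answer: $42427$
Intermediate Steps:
$\left(-213 + 80\right) o = \left(-213 + 80\right) \left(-319\right) = \left(-133\right) \left(-319\right) = 42427$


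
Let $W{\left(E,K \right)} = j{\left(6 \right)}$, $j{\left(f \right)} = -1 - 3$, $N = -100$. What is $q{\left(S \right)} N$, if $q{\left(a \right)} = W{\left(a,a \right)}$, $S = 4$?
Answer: $400$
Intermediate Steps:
$j{\left(f \right)} = -4$ ($j{\left(f \right)} = -1 - 3 = -4$)
$W{\left(E,K \right)} = -4$
$q{\left(a \right)} = -4$
$q{\left(S \right)} N = \left(-4\right) \left(-100\right) = 400$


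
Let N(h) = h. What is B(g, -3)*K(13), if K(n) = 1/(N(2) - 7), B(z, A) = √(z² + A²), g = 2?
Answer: -√13/5 ≈ -0.72111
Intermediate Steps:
B(z, A) = √(A² + z²)
K(n) = -⅕ (K(n) = 1/(2 - 7) = 1/(-5) = -⅕)
B(g, -3)*K(13) = √((-3)² + 2²)*(-⅕) = √(9 + 4)*(-⅕) = √13*(-⅕) = -√13/5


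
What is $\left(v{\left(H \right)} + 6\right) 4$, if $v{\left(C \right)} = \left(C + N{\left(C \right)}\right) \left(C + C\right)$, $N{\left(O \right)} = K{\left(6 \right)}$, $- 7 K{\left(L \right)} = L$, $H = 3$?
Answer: $\frac{528}{7} \approx 75.429$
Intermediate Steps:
$K{\left(L \right)} = - \frac{L}{7}$
$N{\left(O \right)} = - \frac{6}{7}$ ($N{\left(O \right)} = \left(- \frac{1}{7}\right) 6 = - \frac{6}{7}$)
$v{\left(C \right)} = 2 C \left(- \frac{6}{7} + C\right)$ ($v{\left(C \right)} = \left(C - \frac{6}{7}\right) \left(C + C\right) = \left(- \frac{6}{7} + C\right) 2 C = 2 C \left(- \frac{6}{7} + C\right)$)
$\left(v{\left(H \right)} + 6\right) 4 = \left(\frac{2}{7} \cdot 3 \left(-6 + 7 \cdot 3\right) + 6\right) 4 = \left(\frac{2}{7} \cdot 3 \left(-6 + 21\right) + 6\right) 4 = \left(\frac{2}{7} \cdot 3 \cdot 15 + 6\right) 4 = \left(\frac{90}{7} + 6\right) 4 = \frac{132}{7} \cdot 4 = \frac{528}{7}$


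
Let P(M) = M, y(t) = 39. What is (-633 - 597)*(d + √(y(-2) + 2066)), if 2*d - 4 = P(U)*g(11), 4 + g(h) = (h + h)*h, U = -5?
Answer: 729390 - 1230*√2105 ≈ 6.7296e+5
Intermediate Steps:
g(h) = -4 + 2*h² (g(h) = -4 + (h + h)*h = -4 + (2*h)*h = -4 + 2*h²)
d = -593 (d = 2 + (-5*(-4 + 2*11²))/2 = 2 + (-5*(-4 + 2*121))/2 = 2 + (-5*(-4 + 242))/2 = 2 + (-5*238)/2 = 2 + (½)*(-1190) = 2 - 595 = -593)
(-633 - 597)*(d + √(y(-2) + 2066)) = (-633 - 597)*(-593 + √(39 + 2066)) = -1230*(-593 + √2105) = 729390 - 1230*√2105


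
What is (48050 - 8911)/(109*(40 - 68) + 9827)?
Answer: 39139/6775 ≈ 5.7770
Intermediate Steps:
(48050 - 8911)/(109*(40 - 68) + 9827) = 39139/(109*(-28) + 9827) = 39139/(-3052 + 9827) = 39139/6775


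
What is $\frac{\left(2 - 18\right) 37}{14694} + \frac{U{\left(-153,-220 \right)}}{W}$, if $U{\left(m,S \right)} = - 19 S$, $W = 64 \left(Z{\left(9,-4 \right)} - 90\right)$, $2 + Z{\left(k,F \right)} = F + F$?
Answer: $- \frac{1630243}{2351040} \approx -0.69341$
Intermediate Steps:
$Z{\left(k,F \right)} = -2 + 2 F$ ($Z{\left(k,F \right)} = -2 + \left(F + F\right) = -2 + 2 F$)
$W = -6400$ ($W = 64 \left(\left(-2 + 2 \left(-4\right)\right) - 90\right) = 64 \left(\left(-2 - 8\right) - 90\right) = 64 \left(-10 - 90\right) = 64 \left(-100\right) = -6400$)
$\frac{\left(2 - 18\right) 37}{14694} + \frac{U{\left(-153,-220 \right)}}{W} = \frac{\left(2 - 18\right) 37}{14694} + \frac{\left(-19\right) \left(-220\right)}{-6400} = \left(2 - 18\right) 37 \cdot \frac{1}{14694} + 4180 \left(- \frac{1}{6400}\right) = \left(-16\right) 37 \cdot \frac{1}{14694} - \frac{209}{320} = \left(-592\right) \frac{1}{14694} - \frac{209}{320} = - \frac{296}{7347} - \frac{209}{320} = - \frac{1630243}{2351040}$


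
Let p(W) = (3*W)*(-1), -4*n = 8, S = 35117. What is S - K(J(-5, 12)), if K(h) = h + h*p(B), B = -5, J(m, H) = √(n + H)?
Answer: 35117 - 16*√10 ≈ 35066.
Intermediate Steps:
n = -2 (n = -¼*8 = -2)
J(m, H) = √(-2 + H)
p(W) = -3*W
K(h) = 16*h (K(h) = h + h*(-3*(-5)) = h + h*15 = h + 15*h = 16*h)
S - K(J(-5, 12)) = 35117 - 16*√(-2 + 12) = 35117 - 16*√10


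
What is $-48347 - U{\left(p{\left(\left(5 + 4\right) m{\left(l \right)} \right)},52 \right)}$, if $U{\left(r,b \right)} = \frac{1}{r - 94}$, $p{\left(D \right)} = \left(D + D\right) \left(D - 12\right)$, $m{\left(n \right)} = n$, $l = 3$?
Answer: $- \frac{34616453}{716} \approx -48347.0$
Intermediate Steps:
$p{\left(D \right)} = 2 D \left(-12 + D\right)$
$U{\left(r,b \right)} = \frac{1}{-94 + r}$
$-48347 - U{\left(p{\left(\left(5 + 4\right) m{\left(l \right)} \right)},52 \right)} = -48347 - \frac{1}{-94 + 2 \left(5 + 4\right) 3 \left(-12 + \left(5 + 4\right) 3\right)} = -48347 - \frac{1}{-94 + 2 \cdot 9 \cdot 3 \left(-12 + 9 \cdot 3\right)} = -48347 - \frac{1}{-94 + 2 \cdot 27 \left(-12 + 27\right)} = -48347 - \frac{1}{-94 + 2 \cdot 27 \cdot 15} = -48347 - \frac{1}{-94 + 810} = -48347 - \frac{1}{716} = - \frac{34616453}{716}$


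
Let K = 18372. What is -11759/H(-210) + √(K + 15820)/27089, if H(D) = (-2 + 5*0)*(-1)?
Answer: -11759/2 + 4*√2137/27089 ≈ -5879.5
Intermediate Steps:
H(D) = 2 (H(D) = (-2 + 0)*(-1) = -2*(-1) = 2)
-11759/H(-210) + √(K + 15820)/27089 = -11759/2 + √(18372 + 15820)/27089 = -11759*½ + √34192*(1/27089) = -11759/2 + (4*√2137)*(1/27089) = -11759/2 + 4*√2137/27089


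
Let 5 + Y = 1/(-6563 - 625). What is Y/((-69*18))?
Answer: 35941/8927496 ≈ 0.0040259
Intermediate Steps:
Y = -35941/7188 (Y = -5 + 1/(-6563 - 625) = -5 + 1/(-7188) = -5 - 1/7188 = -35941/7188 ≈ -5.0001)
Y/((-69*18)) = -35941/(7188*((-69*18))) = -35941/7188/(-1242) = -35941/7188*(-1/1242) = 35941/8927496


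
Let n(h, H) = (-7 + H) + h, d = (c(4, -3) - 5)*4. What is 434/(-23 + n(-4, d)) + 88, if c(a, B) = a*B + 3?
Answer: 3743/45 ≈ 83.178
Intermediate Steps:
c(a, B) = 3 + B*a (c(a, B) = B*a + 3 = 3 + B*a)
d = -56 (d = ((3 - 3*4) - 5)*4 = ((3 - 12) - 5)*4 = (-9 - 5)*4 = -14*4 = -56)
n(h, H) = -7 + H + h
434/(-23 + n(-4, d)) + 88 = 434/(-23 + (-7 - 56 - 4)) + 88 = 434/(-23 - 67) + 88 = 434/(-90) + 88 = 434*(-1/90) + 88 = -217/45 + 88 = 3743/45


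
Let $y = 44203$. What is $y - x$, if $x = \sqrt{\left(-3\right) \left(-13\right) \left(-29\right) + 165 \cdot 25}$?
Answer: $44203 - \sqrt{2994} \approx 44148.0$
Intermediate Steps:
$x = \sqrt{2994}$ ($x = \sqrt{39 \left(-29\right) + 4125} = \sqrt{-1131 + 4125} = \sqrt{2994} \approx 54.717$)
$y - x = 44203 - \sqrt{2994}$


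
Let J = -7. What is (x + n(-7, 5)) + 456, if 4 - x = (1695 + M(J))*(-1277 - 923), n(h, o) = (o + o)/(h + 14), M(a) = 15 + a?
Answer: 26229430/7 ≈ 3.7471e+6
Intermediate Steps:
n(h, o) = 2*o/(14 + h) (n(h, o) = (2*o)/(14 + h) = 2*o/(14 + h))
x = 3746604 (x = 4 - (1695 + (15 - 7))*(-1277 - 923) = 4 - (1695 + 8)*(-2200) = 4 - 1703*(-2200) = 4 - 1*(-3746600) = 4 + 3746600 = 3746604)
(x + n(-7, 5)) + 456 = (3746604 + 2*5/(14 - 7)) + 456 = (3746604 + 2*5/7) + 456 = (3746604 + 2*5*(⅐)) + 456 = (3746604 + 10/7) + 456 = 26226238/7 + 456 = 26229430/7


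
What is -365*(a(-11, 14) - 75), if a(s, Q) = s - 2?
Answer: 32120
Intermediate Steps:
a(s, Q) = -2 + s
-365*(a(-11, 14) - 75) = -365*((-2 - 11) - 75) = -365*(-13 - 75) = -365*(-88) = 32120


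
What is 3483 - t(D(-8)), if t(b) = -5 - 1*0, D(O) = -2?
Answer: 3488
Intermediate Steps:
t(b) = -5 (t(b) = -5 + 0 = -5)
3483 - t(D(-8)) = 3483 - 1*(-5) = 3483 + 5 = 3488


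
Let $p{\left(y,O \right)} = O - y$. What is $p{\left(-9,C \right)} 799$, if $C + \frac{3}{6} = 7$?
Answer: $\frac{24769}{2} \approx 12385.0$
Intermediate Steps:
$C = \frac{13}{2}$ ($C = - \frac{1}{2} + 7 = \frac{13}{2} \approx 6.5$)
$p{\left(-9,C \right)} 799 = \left(\frac{13}{2} - -9\right) 799 = \left(\frac{13}{2} + 9\right) 799 = \frac{31}{2} \cdot 799 = \frac{24769}{2}$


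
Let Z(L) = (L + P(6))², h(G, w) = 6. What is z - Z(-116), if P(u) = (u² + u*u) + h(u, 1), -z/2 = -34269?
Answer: 67094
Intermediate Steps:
z = 68538 (z = -2*(-34269) = 68538)
P(u) = 6 + 2*u² (P(u) = (u² + u*u) + 6 = (u² + u²) + 6 = 2*u² + 6 = 6 + 2*u²)
Z(L) = (78 + L)² (Z(L) = (L + (6 + 2*6²))² = (L + (6 + 2*36))² = (L + (6 + 72))² = (L + 78)² = (78 + L)²)
z - Z(-116) = 68538 - (78 - 116)² = 68538 - 1*(-38)² = 68538 - 1*1444 = 68538 - 1444 = 67094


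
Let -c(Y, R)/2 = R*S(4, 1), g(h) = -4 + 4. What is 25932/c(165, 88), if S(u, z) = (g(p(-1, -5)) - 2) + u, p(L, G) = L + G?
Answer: -6483/88 ≈ -73.670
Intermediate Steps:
p(L, G) = G + L
g(h) = 0
S(u, z) = -2 + u (S(u, z) = (0 - 2) + u = -2 + u)
c(Y, R) = -4*R (c(Y, R) = -2*R*(-2 + 4) = -2*R*2 = -4*R)
25932/c(165, 88) = 25932/((-4*88)) = 25932/(-352) = 25932*(-1/352) = -6483/88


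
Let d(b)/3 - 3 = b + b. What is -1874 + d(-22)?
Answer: -1997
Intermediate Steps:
d(b) = 9 + 6*b (d(b) = 9 + 3*(b + b) = 9 + 3*(2*b) = 9 + 6*b)
-1874 + d(-22) = -1874 + (9 + 6*(-22)) = -1874 + (9 - 132) = -1874 - 123 = -1997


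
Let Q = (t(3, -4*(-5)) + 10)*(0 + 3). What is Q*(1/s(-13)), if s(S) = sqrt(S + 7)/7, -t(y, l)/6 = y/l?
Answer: -637*I*sqrt(6)/20 ≈ -78.016*I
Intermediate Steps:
t(y, l) = -6*y/l
s(S) = sqrt(7 + S)/7 (s(S) = sqrt(7 + S)*(1/7) = sqrt(7 + S)/7)
Q = 273/10 (Q = (-6*3/(-4*(-5)) + 10)*(0 + 3) = (-6*3/20 + 10)*3 = (-6*3*1/20 + 10)*3 = (-9/10 + 10)*3 = (91/10)*3 = 273/10 ≈ 27.300)
Q*(1/s(-13)) = 273*(1/(sqrt(7 - 13)/7))/10 = 273*(1/(sqrt(-6)/7))/10 = 273*(1/((I*sqrt(6))/7))/10 = 273*(1/(I*sqrt(6)/7))/10 = 273*(1*(-7*I*sqrt(6)/6))/10 = 273*(-7*I*sqrt(6)/6)/10 = -637*I*sqrt(6)/20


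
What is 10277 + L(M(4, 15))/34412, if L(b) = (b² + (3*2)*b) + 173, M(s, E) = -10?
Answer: 353652337/34412 ≈ 10277.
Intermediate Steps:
L(b) = 173 + b² + 6*b (L(b) = (b² + 6*b) + 173 = 173 + b² + 6*b)
10277 + L(M(4, 15))/34412 = 10277 + (173 + (-10)² + 6*(-10))/34412 = 10277 + (173 + 100 - 60)*(1/34412) = 10277 + 213*(1/34412) = 10277 + 213/34412 = 353652337/34412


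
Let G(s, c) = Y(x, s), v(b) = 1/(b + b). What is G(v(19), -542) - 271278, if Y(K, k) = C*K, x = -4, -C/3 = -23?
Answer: -271554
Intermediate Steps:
C = 69 (C = -3*(-23) = 69)
Y(K, k) = 69*K
v(b) = 1/(2*b)
G(s, c) = -276 (G(s, c) = 69*(-4) = -276)
G(v(19), -542) - 271278 = -276 - 271278 = -271554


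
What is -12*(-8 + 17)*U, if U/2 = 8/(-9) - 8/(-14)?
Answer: 480/7 ≈ 68.571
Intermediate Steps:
U = -40/63 (U = 2*(8/(-9) - 8/(-14)) = 2*(8*(-1/9) - 8*(-1/14)) = 2*(-8/9 + 4/7) = 2*(-20/63) = -40/63 ≈ -0.63492)
-12*(-8 + 17)*U = -12*(-8 + 17)*(-40)/63 = -108*(-40)/63 = -12*(-40/7) = 480/7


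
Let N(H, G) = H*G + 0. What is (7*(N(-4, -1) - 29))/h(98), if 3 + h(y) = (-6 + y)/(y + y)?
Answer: 8575/124 ≈ 69.153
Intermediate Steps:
N(H, G) = G*H (N(H, G) = G*H + 0 = G*H)
h(y) = -3 + (-6 + y)/(2*y) (h(y) = -3 + (-6 + y)/(y + y) = -3 + (-6 + y)/((2*y)) = -3 + (-6 + y)*(1/(2*y)) = -3 + (-6 + y)/(2*y))
(7*(N(-4, -1) - 29))/h(98) = (7*(-1*(-4) - 29))/(-5/2 - 3/98) = (7*(4 - 29))/(-5/2 - 3*1/98) = (7*(-25))/(-5/2 - 3/98) = -175/(-124/49) = -175*(-49/124) = 8575/124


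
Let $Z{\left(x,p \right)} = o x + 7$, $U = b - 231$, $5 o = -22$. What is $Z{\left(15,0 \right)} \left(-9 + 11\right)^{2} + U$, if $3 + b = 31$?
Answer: $-439$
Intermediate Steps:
$b = 28$ ($b = -3 + 31 = 28$)
$o = - \frac{22}{5}$ ($o = \frac{1}{5} \left(-22\right) = - \frac{22}{5} \approx -4.4$)
$U = -203$ ($U = 28 - 231 = -203$)
$Z{\left(x,p \right)} = 7 - \frac{22 x}{5}$ ($Z{\left(x,p \right)} = - \frac{22 x}{5} + 7 = 7 - \frac{22 x}{5}$)
$Z{\left(15,0 \right)} \left(-9 + 11\right)^{2} + U = \left(7 - 66\right) \left(-9 + 11\right)^{2} - 203 = \left(7 - 66\right) 2^{2} - 203 = \left(-59\right) 4 - 203 = -236 - 203 = -439$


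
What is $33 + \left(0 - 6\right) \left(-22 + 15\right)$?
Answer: $75$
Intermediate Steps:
$33 + \left(0 - 6\right) \left(-22 + 15\right) = 33 + \left(0 - 6\right) \left(-7\right) = 33 - -42 = 33 + 42 = 75$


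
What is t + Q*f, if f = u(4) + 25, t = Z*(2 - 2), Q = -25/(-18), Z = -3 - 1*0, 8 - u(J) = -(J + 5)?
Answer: 175/3 ≈ 58.333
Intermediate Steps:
u(J) = 13 + J (u(J) = 8 - (-1)*(J + 5) = 8 - (-1)*(5 + J) = 8 - (-5 - J) = 8 + (5 + J) = 13 + J)
Z = -3 (Z = -3 + 0 = -3)
Q = 25/18 (Q = -25*(-1/18) = 25/18 ≈ 1.3889)
t = 0 (t = -3*(2 - 2) = -3*0 = 0)
f = 42 (f = (13 + 4) + 25 = 17 + 25 = 42)
t + Q*f = 0 + (25/18)*42 = 0 + 175/3 = 175/3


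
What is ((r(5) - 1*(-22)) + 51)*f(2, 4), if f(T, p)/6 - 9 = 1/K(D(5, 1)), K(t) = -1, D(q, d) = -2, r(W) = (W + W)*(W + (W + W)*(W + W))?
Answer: 53904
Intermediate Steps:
r(W) = 2*W*(W + 4*W²) (r(W) = (2*W)*(W + (2*W)*(2*W)) = (2*W)*(W + 4*W²) = 2*W*(W + 4*W²))
f(T, p) = 48 (f(T, p) = 54 + 6/(-1) = 54 + 6*(-1) = 54 - 6 = 48)
((r(5) - 1*(-22)) + 51)*f(2, 4) = ((5²*(2 + 8*5) - 1*(-22)) + 51)*48 = ((25*(2 + 40) + 22) + 51)*48 = ((25*42 + 22) + 51)*48 = ((1050 + 22) + 51)*48 = (1072 + 51)*48 = 1123*48 = 53904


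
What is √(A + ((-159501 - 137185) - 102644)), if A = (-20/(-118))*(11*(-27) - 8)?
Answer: 16*I*√5430655/59 ≈ 631.97*I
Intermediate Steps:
A = -3050/59 (A = (-20*(-1/118))*(-297 - 8) = (10/59)*(-305) = -3050/59 ≈ -51.695)
√(A + ((-159501 - 137185) - 102644)) = √(-3050/59 + ((-159501 - 137185) - 102644)) = √(-3050/59 + (-296686 - 102644)) = √(-3050/59 - 399330) = √(-23563520/59) = 16*I*√5430655/59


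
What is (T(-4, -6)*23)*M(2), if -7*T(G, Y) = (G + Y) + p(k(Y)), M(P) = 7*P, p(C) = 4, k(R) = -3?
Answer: 276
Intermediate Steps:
T(G, Y) = -4/7 - G/7 - Y/7 (T(G, Y) = -((G + Y) + 4)/7 = -(4 + G + Y)/7 = -4/7 - G/7 - Y/7)
(T(-4, -6)*23)*M(2) = ((-4/7 - ⅐*(-4) - ⅐*(-6))*23)*(7*2) = ((-4/7 + 4/7 + 6/7)*23)*14 = ((6/7)*23)*14 = (138/7)*14 = 276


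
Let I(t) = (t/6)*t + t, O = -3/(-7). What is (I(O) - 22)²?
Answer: 4456321/9604 ≈ 464.01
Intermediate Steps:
O = 3/7 (O = -3*(-⅐) = 3/7 ≈ 0.42857)
I(t) = t + t²/6 (I(t) = (t*(⅙))*t + t = (t/6)*t + t = t²/6 + t = t + t²/6)
(I(O) - 22)² = ((⅙)*(3/7)*(6 + 3/7) - 22)² = ((⅙)*(3/7)*(45/7) - 22)² = (45/98 - 22)² = (-2111/98)² = 4456321/9604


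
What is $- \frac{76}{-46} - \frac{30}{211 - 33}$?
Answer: $\frac{3037}{2047} \approx 1.4836$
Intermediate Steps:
$- \frac{76}{-46} - \frac{30}{211 - 33} = \left(-76\right) \left(- \frac{1}{46}\right) - \frac{30}{178} = \frac{38}{23} - \frac{15}{89} = \frac{3037}{2047}$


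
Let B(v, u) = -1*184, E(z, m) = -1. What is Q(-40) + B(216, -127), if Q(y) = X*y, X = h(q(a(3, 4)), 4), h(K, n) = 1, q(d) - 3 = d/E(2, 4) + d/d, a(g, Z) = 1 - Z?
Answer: -224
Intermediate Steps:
q(d) = 4 - d (q(d) = 3 + (d/(-1) + d/d) = 3 + (d*(-1) + 1) = 3 + (-d + 1) = 3 + (1 - d) = 4 - d)
X = 1
B(v, u) = -184
Q(y) = y (Q(y) = 1*y = y)
Q(-40) + B(216, -127) = -40 - 184 = -224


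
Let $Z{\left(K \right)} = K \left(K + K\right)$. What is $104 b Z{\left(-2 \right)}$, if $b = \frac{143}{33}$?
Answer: $\frac{10816}{3} \approx 3605.3$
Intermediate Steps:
$b = \frac{13}{3}$ ($b = 143 \cdot \frac{1}{33} = \frac{13}{3} \approx 4.3333$)
$Z{\left(K \right)} = 2 K^{2}$ ($Z{\left(K \right)} = K 2 K = 2 K^{2}$)
$104 b Z{\left(-2 \right)} = 104 \cdot \frac{13}{3} \cdot 2 \left(-2\right)^{2} = \frac{1352 \cdot 2 \cdot 4}{3} = \frac{1352}{3} \cdot 8 = \frac{10816}{3}$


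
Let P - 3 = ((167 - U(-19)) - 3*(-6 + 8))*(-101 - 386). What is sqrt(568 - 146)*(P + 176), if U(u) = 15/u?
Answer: -1493637*sqrt(422)/19 ≈ -1.6149e+6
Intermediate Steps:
P = -1496981/19 (P = 3 + ((167 - 15/(-19)) - 3*(-6 + 8))*(-101 - 386) = 3 + ((167 - 15*(-1)/19) - 3*2)*(-487) = 3 + ((167 - 1*(-15/19)) - 6)*(-487) = 3 + ((167 + 15/19) - 6)*(-487) = 3 + (3188/19 - 6)*(-487) = 3 + (3074/19)*(-487) = 3 - 1497038/19 = -1496981/19 ≈ -78789.)
sqrt(568 - 146)*(P + 176) = sqrt(568 - 146)*(-1496981/19 + 176) = sqrt(422)*(-1493637/19) = -1493637*sqrt(422)/19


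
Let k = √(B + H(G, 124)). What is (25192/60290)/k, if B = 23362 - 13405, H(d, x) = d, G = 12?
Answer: 12596*√9969/300515505 ≈ 0.0041850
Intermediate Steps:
B = 9957
k = √9969 (k = √(9957 + 12) = √9969 ≈ 99.845)
(25192/60290)/k = (25192/60290)/(√9969) = (25192*(1/60290))*(√9969/9969) = 12596*(√9969/9969)/30145 = 12596*√9969/300515505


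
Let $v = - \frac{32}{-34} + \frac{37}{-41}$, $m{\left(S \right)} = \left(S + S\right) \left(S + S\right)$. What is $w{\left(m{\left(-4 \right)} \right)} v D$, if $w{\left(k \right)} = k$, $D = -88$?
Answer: $- \frac{152064}{697} \approx -218.17$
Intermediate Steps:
$m{\left(S \right)} = 4 S^{2}$ ($m{\left(S \right)} = 2 S 2 S = 4 S^{2}$)
$v = \frac{27}{697}$ ($v = \left(-32\right) \left(- \frac{1}{34}\right) + 37 \left(- \frac{1}{41}\right) = \frac{16}{17} - \frac{37}{41} = \frac{27}{697} \approx 0.038737$)
$w{\left(m{\left(-4 \right)} \right)} v D = 4 \left(-4\right)^{2} \cdot \frac{27}{697} \left(-88\right) = 4 \cdot 16 \cdot \frac{27}{697} \left(-88\right) = 64 \cdot \frac{27}{697} \left(-88\right) = \frac{1728}{697} \left(-88\right) = - \frac{152064}{697}$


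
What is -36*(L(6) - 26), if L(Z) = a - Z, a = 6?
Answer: 936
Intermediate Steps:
L(Z) = 6 - Z
-36*(L(6) - 26) = -36*((6 - 1*6) - 26) = -36*((6 - 6) - 26) = -36*(0 - 26) = -36*(-26) = 936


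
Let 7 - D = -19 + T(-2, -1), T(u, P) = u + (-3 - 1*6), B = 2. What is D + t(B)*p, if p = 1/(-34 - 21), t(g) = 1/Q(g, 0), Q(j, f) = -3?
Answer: 6106/165 ≈ 37.006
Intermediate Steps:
t(g) = -⅓ (t(g) = 1/(-3) = -⅓)
T(u, P) = -9 + u (T(u, P) = u + (-3 - 6) = u - 9 = -9 + u)
D = 37 (D = 7 - (-19 + (-9 - 2)) = 7 - (-19 - 11) = 7 - 1*(-30) = 7 + 30 = 37)
p = -1/55 (p = 1/(-55) = -1/55 ≈ -0.018182)
D + t(B)*p = 37 - ⅓*(-1/55) = 37 + 1/165 = 6106/165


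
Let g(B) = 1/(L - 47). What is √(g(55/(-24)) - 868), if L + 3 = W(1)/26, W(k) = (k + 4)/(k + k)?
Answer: 4*I*√365329290/2595 ≈ 29.462*I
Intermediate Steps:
W(k) = (4 + k)/(2*k) (W(k) = (4 + k)/((2*k)) = (4 + k)*(1/(2*k)) = (4 + k)/(2*k))
L = -151/52 (L = -3 + ((½)*(4 + 1)/1)/26 = -3 + ((½)*1*5)*(1/26) = -3 + (5/2)*(1/26) = -3 + 5/52 = -151/52 ≈ -2.9038)
g(B) = -52/2595 (g(B) = 1/(-151/52 - 47) = 1/(-2595/52) = -52/2595)
√(g(55/(-24)) - 868) = √(-52/2595 - 868) = √(-2252512/2595) = 4*I*√365329290/2595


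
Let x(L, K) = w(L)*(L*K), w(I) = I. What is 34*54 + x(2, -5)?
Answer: 1816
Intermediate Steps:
x(L, K) = K*L**2 (x(L, K) = L*(L*K) = L*(K*L) = K*L**2)
34*54 + x(2, -5) = 34*54 - 5*2**2 = 1836 - 5*4 = 1836 - 20 = 1816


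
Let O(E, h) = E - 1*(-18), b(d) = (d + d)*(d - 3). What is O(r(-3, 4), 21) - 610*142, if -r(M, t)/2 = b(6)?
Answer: -86674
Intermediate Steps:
b(d) = 2*d*(-3 + d) (b(d) = (2*d)*(-3 + d) = 2*d*(-3 + d))
r(M, t) = -72 (r(M, t) = -4*6*(-3 + 6) = -4*6*3 = -2*36 = -72)
O(E, h) = 18 + E (O(E, h) = E + 18 = 18 + E)
O(r(-3, 4), 21) - 610*142 = (18 - 72) - 610*142 = -54 - 86620 = -86674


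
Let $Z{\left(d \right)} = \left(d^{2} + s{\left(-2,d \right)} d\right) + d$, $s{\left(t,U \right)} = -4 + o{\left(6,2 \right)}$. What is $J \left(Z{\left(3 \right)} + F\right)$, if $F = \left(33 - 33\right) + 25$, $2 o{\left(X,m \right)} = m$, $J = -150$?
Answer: $-4200$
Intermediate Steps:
$o{\left(X,m \right)} = \frac{m}{2}$
$F = 25$ ($F = 0 + 25 = 25$)
$s{\left(t,U \right)} = -3$ ($s{\left(t,U \right)} = -4 + \frac{1}{2} \cdot 2 = -4 + 1 = -3$)
$Z{\left(d \right)} = d^{2} - 2 d$ ($Z{\left(d \right)} = \left(d^{2} - 3 d\right) + d = d^{2} - 2 d$)
$J \left(Z{\left(3 \right)} + F\right) = - 150 \left(3 \left(-2 + 3\right) + 25\right) = - 150 \left(3 \cdot 1 + 25\right) = - 150 \left(3 + 25\right) = \left(-150\right) 28 = -4200$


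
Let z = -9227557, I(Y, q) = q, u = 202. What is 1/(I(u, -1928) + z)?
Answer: -1/9229485 ≈ -1.0835e-7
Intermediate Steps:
1/(I(u, -1928) + z) = 1/(-1928 - 9227557) = 1/(-9229485) = -1/9229485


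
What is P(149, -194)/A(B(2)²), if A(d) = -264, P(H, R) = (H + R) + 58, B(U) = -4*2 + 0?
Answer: -13/264 ≈ -0.049242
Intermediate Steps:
B(U) = -8 (B(U) = -8 + 0 = -8)
P(H, R) = 58 + H + R
P(149, -194)/A(B(2)²) = (58 + 149 - 194)/(-264) = 13*(-1/264) = -13/264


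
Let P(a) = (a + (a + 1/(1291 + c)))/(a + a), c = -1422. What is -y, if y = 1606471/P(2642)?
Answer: -1112005652084/692203 ≈ -1.6065e+6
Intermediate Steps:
P(a) = (-1/131 + 2*a)/(2*a) (P(a) = (a + (a + 1/(1291 - 1422)))/(a + a) = (a + (a + 1/(-131)))/((2*a)) = (a + (a - 1/131))*(1/(2*a)) = (a + (-1/131 + a))*(1/(2*a)) = (-1/131 + 2*a)*(1/(2*a)) = (-1/131 + 2*a)/(2*a))
y = 1112005652084/692203 (y = 1606471/(((-1/262 + 2642)/2642)) = 1606471/(((1/2642)*(692203/262))) = 1606471/(692203/692204) = 1606471*(692204/692203) = 1112005652084/692203 ≈ 1.6065e+6)
-y = -1*1112005652084/692203 = -1112005652084/692203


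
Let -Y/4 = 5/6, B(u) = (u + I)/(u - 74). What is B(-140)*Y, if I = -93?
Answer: -1165/321 ≈ -3.6293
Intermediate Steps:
B(u) = (-93 + u)/(-74 + u) (B(u) = (u - 93)/(u - 74) = (-93 + u)/(-74 + u))
Y = -10/3 (Y = -20/6 = -4*5/6 = -10/3 ≈ -3.3333)
B(-140)*Y = ((-93 - 140)/(-74 - 140))*(-10/3) = (-233/(-214))*(-10/3) = -1/214*(-233)*(-10/3) = (233/214)*(-10/3) = -1165/321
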